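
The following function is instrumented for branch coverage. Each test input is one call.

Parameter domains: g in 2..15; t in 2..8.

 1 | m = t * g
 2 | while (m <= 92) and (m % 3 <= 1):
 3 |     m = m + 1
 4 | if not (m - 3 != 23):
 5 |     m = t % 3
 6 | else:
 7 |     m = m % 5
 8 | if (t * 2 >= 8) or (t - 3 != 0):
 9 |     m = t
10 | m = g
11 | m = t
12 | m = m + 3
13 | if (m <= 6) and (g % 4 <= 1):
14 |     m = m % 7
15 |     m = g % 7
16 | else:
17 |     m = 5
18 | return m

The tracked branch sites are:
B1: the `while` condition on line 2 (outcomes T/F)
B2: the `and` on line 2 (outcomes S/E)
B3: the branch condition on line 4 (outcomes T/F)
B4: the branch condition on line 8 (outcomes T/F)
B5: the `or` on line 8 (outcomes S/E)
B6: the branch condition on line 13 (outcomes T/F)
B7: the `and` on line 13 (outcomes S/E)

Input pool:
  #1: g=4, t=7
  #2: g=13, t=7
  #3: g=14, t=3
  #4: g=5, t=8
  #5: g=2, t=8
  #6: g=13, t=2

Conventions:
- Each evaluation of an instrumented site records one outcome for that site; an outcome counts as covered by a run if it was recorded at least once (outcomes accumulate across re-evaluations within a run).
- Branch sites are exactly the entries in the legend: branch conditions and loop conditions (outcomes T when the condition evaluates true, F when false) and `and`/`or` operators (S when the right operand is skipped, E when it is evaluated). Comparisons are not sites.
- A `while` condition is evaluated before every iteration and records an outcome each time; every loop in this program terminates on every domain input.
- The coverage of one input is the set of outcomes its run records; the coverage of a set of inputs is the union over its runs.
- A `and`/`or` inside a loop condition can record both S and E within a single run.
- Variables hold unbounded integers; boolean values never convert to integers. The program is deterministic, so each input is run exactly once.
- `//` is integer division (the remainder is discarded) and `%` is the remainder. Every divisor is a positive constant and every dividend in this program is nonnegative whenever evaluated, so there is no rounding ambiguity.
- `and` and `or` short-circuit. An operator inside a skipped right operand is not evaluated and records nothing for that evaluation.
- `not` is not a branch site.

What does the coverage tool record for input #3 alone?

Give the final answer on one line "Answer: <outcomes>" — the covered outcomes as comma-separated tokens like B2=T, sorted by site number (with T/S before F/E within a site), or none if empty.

Simulating input #3 (g=14, t=3) step by step:
  B2->E, B1->T, B2->E, B1->T, B2->E, B1->F, B3->F, B5->E, B4->F, B7->E
  B6->F
collecting distinct outcomes: B1=T, B1=F, B2=E, B3=F, B4=F, B5=E, B6=F, B7=E

Answer: B1=T, B1=F, B2=E, B3=F, B4=F, B5=E, B6=F, B7=E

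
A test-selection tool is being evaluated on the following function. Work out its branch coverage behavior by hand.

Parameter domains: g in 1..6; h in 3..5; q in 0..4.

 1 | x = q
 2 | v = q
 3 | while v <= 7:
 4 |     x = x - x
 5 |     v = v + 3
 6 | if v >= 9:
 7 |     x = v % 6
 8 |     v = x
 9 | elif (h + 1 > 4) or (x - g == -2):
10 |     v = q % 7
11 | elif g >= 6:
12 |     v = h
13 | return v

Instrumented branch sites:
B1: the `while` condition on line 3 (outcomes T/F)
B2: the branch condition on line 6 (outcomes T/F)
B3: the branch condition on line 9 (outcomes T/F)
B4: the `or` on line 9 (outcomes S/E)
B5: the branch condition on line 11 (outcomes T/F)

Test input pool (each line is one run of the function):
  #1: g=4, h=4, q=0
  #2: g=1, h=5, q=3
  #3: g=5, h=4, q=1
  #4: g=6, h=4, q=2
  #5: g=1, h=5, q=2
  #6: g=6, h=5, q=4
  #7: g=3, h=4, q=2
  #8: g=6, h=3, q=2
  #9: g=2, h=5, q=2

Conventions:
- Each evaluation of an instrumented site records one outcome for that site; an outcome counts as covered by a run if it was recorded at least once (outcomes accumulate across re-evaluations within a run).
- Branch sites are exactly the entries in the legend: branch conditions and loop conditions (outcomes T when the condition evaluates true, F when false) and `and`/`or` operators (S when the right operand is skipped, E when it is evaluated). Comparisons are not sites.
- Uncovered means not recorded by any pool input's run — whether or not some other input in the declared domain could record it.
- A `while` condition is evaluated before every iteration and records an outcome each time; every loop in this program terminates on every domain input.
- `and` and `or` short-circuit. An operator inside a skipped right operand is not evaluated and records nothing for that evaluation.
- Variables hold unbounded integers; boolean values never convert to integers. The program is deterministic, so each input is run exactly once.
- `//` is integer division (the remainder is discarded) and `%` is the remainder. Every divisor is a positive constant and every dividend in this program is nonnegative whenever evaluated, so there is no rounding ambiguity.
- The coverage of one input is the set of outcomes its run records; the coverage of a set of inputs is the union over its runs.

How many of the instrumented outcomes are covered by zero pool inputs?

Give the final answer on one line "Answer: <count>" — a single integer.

test 1 (g=4, h=4, q=0) fires B1->T, B1->T, B1->T, B1->F, B2->T; hits B1=T, B1=F, B2=T
test 2 (g=1, h=5, q=3) fires B1->T, B1->T, B1->F, B2->T; hits B1=T, B1=F, B2=T
test 3 (g=5, h=4, q=1) fires B1->T, B1->T, B1->T, B1->F, B2->T; hits B1=T, B1=F, B2=T
test 4 (g=6, h=4, q=2) fires B1->T, B1->T, B1->F, B2->F, B4->S, B3->T; hits B1=T, B1=F, B2=F, B3=T, B4=S
test 5 (g=1, h=5, q=2) fires B1->T, B1->T, B1->F, B2->F, B4->S, B3->T; hits B1=T, B1=F, B2=F, B3=T, B4=S
test 6 (g=6, h=5, q=4) fires B1->T, B1->T, B1->F, B2->T; hits B1=T, B1=F, B2=T
test 7 (g=3, h=4, q=2) fires B1->T, B1->T, B1->F, B2->F, B4->S, B3->T; hits B1=T, B1=F, B2=F, B3=T, B4=S
test 8 (g=6, h=3, q=2) fires B1->T, B1->T, B1->F, B2->F, B4->E, B3->F, B5->T; hits B1=T, B1=F, B2=F, B3=F, B4=E, B5=T
test 9 (g=2, h=5, q=2) fires B1->T, B1->T, B1->F, B2->F, B4->S, B3->T; hits B1=T, B1=F, B2=F, B3=T, B4=S
union over the pool: B1=T, B1=F, B2=T, B2=F, B3=T, B3=F, B4=S, B4=E, B5=T
uncovered (1 of 10): B5=F

Answer: 1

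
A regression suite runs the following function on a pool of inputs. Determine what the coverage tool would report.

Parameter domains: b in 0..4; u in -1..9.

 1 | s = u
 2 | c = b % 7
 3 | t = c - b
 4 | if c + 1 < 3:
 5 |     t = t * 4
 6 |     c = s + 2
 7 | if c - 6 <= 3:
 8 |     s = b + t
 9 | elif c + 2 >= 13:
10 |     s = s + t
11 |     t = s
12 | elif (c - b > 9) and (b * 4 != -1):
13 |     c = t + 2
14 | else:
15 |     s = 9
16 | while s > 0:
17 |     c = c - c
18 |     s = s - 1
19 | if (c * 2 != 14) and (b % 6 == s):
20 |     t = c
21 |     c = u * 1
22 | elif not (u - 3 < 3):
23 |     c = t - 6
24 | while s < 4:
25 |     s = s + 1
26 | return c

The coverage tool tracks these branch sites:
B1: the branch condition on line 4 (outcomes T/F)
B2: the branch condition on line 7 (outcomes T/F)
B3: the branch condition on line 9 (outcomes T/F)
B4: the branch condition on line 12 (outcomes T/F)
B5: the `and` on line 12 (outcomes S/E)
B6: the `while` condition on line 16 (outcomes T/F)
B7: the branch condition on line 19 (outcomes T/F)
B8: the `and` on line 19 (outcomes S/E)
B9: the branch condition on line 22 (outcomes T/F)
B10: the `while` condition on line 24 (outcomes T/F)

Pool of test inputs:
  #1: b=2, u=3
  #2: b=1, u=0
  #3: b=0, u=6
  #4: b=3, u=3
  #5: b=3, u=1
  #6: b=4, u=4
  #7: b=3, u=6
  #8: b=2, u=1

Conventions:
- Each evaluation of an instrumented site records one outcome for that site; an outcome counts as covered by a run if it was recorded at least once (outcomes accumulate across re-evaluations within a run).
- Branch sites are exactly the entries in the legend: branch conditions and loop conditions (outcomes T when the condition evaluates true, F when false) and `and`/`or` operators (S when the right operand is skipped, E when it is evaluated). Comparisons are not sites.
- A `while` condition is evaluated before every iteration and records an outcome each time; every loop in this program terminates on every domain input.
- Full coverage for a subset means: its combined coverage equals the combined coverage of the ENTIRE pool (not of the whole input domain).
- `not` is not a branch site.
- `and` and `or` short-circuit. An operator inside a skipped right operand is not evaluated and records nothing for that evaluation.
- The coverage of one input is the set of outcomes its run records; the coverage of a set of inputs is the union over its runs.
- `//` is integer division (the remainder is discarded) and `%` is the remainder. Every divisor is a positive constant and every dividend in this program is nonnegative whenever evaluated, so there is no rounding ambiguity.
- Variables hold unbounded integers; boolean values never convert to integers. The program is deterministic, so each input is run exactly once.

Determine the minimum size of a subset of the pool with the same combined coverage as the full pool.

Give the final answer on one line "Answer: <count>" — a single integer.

input #1, b=2, u=3: events B1->F, B2->T, B6->T, B6->T, B6->F, B8->E, B7->F, B9->F, B10->T, B10->T, B10->T, B10->T, B10->F; outcomes B1=F, B2=T, B6=T, B6=F, B7=F, B8=E, B9=F, B10=T, B10=F
input #2, b=1, u=0: events B1->T, B2->T, B6->T, B6->F, B8->E, B7->F, B9->F, B10->T, B10->T, B10->T, B10->T, B10->F; outcomes B1=T, B2=T, B6=T, B6=F, B7=F, B8=E, B9=F, B10=T, B10=F
input #3, b=0, u=6: events B1->T, B2->T, B6->F, B8->E, B7->T, B10->T, B10->T, B10->T, B10->T, B10->F; outcomes B1=T, B2=T, B6=F, B7=T, B8=E, B10=T, B10=F
input #4, b=3, u=3: events B1->F, B2->T, B6->T, B6->T, B6->T, B6->F, B8->E, B7->F, B9->F, B10->T, B10->T, B10->T, B10->T, B10->F; outcomes B1=F, B2=T, B6=T, B6=F, B7=F, B8=E, B9=F, B10=T, B10=F
input #5, b=3, u=1: events B1->F, B2->T, B6->T, B6->T, B6->T, B6->F, B8->E, B7->F, B9->F, B10->T, B10->T, B10->T, B10->T, B10->F; outcomes B1=F, B2=T, B6=T, B6=F, B7=F, B8=E, B9=F, B10=T, B10=F
input #6, b=4, u=4: events B1->F, B2->T, B6->T, B6->T, B6->T, B6->T, B6->F, B8->E, B7->F, B9->F, B10->T, B10->T, B10->T, B10->T, ...; outcomes B1=F, B2=T, B6=T, B6=F, B7=F, B8=E, B9=F, B10=T, B10=F
input #7, b=3, u=6: events B1->F, B2->T, B6->T, B6->T, B6->T, B6->F, B8->E, B7->F, B9->T, B10->T, B10->T, B10->T, B10->T, B10->F; outcomes B1=F, B2=T, B6=T, B6=F, B7=F, B8=E, B9=T, B10=T, B10=F
input #8, b=2, u=1: events B1->F, B2->T, B6->T, B6->T, B6->F, B8->E, B7->F, B9->F, B10->T, B10->T, B10->T, B10->T, B10->F; outcomes B1=F, B2=T, B6=T, B6=F, B7=F, B8=E, B9=F, B10=T, B10=F
union over all inputs: B1=T, B1=F, B2=T, B6=T, B6=F, B7=T, B7=F, B8=E, B9=T, B9=F, B10=T, B10=F (12 outcomes)
every size-1 subset falls short of the 12 outcomes (best: 9/12)
every size-2 subset falls short of the 12 outcomes (best: 11/12)
inputs {1, 3, 7} (size 3) cover everything; no size-3 subset with a lexicographically smaller index list covers all 12

Answer: 3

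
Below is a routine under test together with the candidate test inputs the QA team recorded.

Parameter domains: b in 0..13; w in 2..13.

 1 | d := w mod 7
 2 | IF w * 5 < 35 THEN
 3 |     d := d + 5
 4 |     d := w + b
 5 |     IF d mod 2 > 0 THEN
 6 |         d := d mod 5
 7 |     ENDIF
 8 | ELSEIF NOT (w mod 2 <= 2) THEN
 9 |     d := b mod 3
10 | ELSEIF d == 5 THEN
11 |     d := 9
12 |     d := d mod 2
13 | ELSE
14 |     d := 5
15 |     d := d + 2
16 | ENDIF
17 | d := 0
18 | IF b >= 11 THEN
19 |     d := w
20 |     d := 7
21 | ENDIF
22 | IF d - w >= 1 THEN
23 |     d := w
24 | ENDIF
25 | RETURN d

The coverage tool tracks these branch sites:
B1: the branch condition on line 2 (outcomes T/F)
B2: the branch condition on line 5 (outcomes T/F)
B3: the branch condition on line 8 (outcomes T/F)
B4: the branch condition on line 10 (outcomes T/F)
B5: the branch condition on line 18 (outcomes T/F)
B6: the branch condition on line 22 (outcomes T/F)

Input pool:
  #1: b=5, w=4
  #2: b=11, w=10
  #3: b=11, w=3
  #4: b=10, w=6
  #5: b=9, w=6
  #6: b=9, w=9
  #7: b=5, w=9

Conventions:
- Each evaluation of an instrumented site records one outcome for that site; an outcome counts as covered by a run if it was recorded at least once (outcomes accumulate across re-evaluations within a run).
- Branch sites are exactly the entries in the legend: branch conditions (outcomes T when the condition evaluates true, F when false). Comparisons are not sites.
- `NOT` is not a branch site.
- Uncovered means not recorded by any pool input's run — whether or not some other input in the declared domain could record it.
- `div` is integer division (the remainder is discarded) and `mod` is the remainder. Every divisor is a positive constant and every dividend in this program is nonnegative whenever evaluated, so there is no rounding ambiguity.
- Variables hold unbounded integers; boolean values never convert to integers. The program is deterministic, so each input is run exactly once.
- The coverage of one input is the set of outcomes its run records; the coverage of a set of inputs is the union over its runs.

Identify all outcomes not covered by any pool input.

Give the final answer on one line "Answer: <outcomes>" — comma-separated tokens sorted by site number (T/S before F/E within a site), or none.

input #1, b=5, w=4: events B1->T, B2->T, B5->F, B6->F; outcomes B1=T, B2=T, B5=F, B6=F
input #2, b=11, w=10: events B1->F, B3->F, B4->F, B5->T, B6->F; outcomes B1=F, B3=F, B4=F, B5=T, B6=F
input #3, b=11, w=3: events B1->T, B2->F, B5->T, B6->T; outcomes B1=T, B2=F, B5=T, B6=T
input #4, b=10, w=6: events B1->T, B2->F, B5->F, B6->F; outcomes B1=T, B2=F, B5=F, B6=F
input #5, b=9, w=6: events B1->T, B2->T, B5->F, B6->F; outcomes B1=T, B2=T, B5=F, B6=F
input #6, b=9, w=9: events B1->F, B3->F, B4->F, B5->F, B6->F; outcomes B1=F, B3=F, B4=F, B5=F, B6=F
input #7, b=5, w=9: events B1->F, B3->F, B4->F, B5->F, B6->F; outcomes B1=F, B3=F, B4=F, B5=F, B6=F
union over the pool: B1=T, B1=F, B2=T, B2=F, B3=F, B4=F, B5=T, B5=F, B6=T, B6=F
uncovered (2 of 12): B3=T, B4=T

Answer: B3=T, B4=T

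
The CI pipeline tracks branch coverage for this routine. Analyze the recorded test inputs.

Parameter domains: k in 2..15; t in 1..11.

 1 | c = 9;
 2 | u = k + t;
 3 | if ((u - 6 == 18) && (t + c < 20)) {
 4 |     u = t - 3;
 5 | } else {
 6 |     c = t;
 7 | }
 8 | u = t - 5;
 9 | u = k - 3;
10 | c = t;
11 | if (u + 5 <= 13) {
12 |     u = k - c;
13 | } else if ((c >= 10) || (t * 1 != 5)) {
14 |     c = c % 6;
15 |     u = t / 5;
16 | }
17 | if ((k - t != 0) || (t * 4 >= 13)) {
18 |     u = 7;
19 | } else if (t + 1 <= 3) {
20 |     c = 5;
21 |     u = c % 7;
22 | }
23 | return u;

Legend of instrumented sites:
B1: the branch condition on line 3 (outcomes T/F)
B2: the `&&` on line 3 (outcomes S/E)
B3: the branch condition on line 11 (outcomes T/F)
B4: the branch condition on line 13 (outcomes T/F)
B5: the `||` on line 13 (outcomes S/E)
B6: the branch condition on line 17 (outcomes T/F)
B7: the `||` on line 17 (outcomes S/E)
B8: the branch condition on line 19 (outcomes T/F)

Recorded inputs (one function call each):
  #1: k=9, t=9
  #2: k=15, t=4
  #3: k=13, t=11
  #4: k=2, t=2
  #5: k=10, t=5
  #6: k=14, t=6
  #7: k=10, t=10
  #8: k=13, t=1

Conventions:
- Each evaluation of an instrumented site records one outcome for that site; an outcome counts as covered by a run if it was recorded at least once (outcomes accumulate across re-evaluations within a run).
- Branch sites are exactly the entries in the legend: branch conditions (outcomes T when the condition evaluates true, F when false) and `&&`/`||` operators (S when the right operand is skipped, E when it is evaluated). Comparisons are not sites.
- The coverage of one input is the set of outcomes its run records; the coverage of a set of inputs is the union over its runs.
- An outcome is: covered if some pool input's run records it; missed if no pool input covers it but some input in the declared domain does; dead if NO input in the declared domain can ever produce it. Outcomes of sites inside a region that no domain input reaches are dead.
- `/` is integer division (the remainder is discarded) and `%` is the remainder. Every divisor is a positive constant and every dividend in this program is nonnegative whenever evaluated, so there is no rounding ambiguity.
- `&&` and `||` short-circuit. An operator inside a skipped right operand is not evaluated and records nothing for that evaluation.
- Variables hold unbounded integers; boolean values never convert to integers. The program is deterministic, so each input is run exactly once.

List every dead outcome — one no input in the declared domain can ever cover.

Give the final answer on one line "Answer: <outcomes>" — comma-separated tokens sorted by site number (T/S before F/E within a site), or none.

running all 154 domain inputs and tallying outcomes:
  reachable outcomes have witnesses, e.g. B1=T (e.g. k=14, t=10), B1=F (e.g. k=2, t=1), B2=S (e.g. k=2, t=1), B2=E (e.g. k=13, t=11)

Answer: none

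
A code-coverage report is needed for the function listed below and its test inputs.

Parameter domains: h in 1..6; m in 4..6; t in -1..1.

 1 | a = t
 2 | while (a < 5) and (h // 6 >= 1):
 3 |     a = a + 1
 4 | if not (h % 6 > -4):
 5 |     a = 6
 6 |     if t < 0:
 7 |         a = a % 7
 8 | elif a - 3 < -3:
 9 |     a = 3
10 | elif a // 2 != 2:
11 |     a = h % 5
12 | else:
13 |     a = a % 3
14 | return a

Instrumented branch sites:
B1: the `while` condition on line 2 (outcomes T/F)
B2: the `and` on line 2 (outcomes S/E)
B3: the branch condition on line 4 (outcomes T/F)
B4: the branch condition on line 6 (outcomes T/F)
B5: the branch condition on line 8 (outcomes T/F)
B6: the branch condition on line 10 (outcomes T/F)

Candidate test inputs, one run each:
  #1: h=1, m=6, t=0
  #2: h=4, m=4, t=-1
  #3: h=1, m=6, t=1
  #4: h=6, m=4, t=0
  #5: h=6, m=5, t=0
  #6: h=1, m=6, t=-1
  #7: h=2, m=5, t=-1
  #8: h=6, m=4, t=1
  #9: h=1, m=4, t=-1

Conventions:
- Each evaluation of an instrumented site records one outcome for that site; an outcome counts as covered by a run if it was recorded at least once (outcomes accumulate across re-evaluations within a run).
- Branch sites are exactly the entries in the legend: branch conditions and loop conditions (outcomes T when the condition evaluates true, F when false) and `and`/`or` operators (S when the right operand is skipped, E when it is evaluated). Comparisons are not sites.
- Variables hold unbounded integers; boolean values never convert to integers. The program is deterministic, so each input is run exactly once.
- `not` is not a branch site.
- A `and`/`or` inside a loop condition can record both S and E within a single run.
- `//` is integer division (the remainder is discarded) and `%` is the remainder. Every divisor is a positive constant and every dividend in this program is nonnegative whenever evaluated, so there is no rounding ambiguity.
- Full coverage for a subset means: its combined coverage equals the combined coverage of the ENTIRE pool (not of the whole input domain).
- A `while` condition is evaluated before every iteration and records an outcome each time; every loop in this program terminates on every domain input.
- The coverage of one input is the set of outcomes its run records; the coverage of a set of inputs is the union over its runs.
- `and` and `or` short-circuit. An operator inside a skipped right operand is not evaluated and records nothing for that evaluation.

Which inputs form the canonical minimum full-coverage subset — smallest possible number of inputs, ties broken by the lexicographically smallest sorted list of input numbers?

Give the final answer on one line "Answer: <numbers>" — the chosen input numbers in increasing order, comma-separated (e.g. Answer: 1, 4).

input #1, h=1, m=6, t=0: events B2->E, B1->F, B3->F, B5->F, B6->T; outcomes B1=F, B2=E, B3=F, B5=F, B6=T
input #2, h=4, m=4, t=-1: events B2->E, B1->F, B3->F, B5->T; outcomes B1=F, B2=E, B3=F, B5=T
input #3, h=1, m=6, t=1: events B2->E, B1->F, B3->F, B5->F, B6->T; outcomes B1=F, B2=E, B3=F, B5=F, B6=T
input #4, h=6, m=4, t=0: events B2->E, B1->T, B2->E, B1->T, B2->E, B1->T, B2->E, B1->T, B2->E, B1->T, B2->S, B1->F, B3->F, B5->F, ...; outcomes B1=T, B1=F, B2=S, B2=E, B3=F, B5=F, B6=F
input #5, h=6, m=5, t=0: events B2->E, B1->T, B2->E, B1->T, B2->E, B1->T, B2->E, B1->T, B2->E, B1->T, B2->S, B1->F, B3->F, B5->F, ...; outcomes B1=T, B1=F, B2=S, B2=E, B3=F, B5=F, B6=F
input #6, h=1, m=6, t=-1: events B2->E, B1->F, B3->F, B5->T; outcomes B1=F, B2=E, B3=F, B5=T
input #7, h=2, m=5, t=-1: events B2->E, B1->F, B3->F, B5->T; outcomes B1=F, B2=E, B3=F, B5=T
input #8, h=6, m=4, t=1: events B2->E, B1->T, B2->E, B1->T, B2->E, B1->T, B2->E, B1->T, B2->S, B1->F, B3->F, B5->F, B6->F; outcomes B1=T, B1=F, B2=S, B2=E, B3=F, B5=F, B6=F
input #9, h=1, m=4, t=-1: events B2->E, B1->F, B3->F, B5->T; outcomes B1=F, B2=E, B3=F, B5=T
pool-wide coverage (9 outcomes): B1=T, B1=F, B2=S, B2=E, B3=F, B5=T, B5=F, B6=T, B6=F
every size-1 subset falls short of the 9 outcomes (best: 7/9)
every size-2 subset falls short of the 9 outcomes (best: 8/9)
size 3: inputs {1, 2, 4} cover all 9 outcomes, and no lexicographically smaller subset of this size does

Answer: 1, 2, 4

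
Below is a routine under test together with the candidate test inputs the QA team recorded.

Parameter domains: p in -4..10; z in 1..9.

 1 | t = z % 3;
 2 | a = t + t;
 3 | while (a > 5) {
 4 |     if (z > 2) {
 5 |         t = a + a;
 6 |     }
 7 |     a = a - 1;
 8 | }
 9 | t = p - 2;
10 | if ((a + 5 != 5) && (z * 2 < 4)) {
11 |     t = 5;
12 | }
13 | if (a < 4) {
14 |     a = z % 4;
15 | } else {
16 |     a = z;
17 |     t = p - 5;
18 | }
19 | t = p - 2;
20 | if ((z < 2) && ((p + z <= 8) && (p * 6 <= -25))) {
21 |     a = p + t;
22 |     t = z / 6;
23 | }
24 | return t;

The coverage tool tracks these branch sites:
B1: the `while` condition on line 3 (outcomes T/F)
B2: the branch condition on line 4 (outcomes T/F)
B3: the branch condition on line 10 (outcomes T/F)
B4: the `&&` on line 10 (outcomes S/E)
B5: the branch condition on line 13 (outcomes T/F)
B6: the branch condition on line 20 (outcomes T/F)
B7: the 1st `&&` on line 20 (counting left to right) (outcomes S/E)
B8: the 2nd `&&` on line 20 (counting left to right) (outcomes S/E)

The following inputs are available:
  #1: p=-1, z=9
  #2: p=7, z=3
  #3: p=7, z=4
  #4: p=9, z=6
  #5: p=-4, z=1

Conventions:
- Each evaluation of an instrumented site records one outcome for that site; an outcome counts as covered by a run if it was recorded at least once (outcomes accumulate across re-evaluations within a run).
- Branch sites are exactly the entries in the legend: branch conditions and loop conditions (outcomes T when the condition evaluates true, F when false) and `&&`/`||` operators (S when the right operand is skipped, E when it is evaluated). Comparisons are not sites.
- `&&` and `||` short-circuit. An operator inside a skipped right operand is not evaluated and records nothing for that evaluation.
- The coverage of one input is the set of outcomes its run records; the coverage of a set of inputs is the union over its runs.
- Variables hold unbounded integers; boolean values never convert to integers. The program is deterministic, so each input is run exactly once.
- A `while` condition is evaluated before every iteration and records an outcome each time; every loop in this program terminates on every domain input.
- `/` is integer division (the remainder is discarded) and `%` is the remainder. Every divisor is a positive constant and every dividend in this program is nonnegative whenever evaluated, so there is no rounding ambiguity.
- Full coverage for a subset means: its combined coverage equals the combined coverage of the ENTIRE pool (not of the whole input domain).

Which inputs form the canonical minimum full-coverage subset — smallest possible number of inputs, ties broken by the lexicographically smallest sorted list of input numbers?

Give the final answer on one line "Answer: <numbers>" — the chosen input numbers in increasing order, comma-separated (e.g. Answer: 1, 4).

input #1, p=-1, z=9: events B1->F, B4->S, B3->F, B5->T, B7->S, B6->F; outcomes B1=F, B3=F, B4=S, B5=T, B6=F, B7=S
input #2, p=7, z=3: events B1->F, B4->S, B3->F, B5->T, B7->S, B6->F; outcomes B1=F, B3=F, B4=S, B5=T, B6=F, B7=S
input #3, p=7, z=4: events B1->F, B4->E, B3->F, B5->T, B7->S, B6->F; outcomes B1=F, B3=F, B4=E, B5=T, B6=F, B7=S
input #4, p=9, z=6: events B1->F, B4->S, B3->F, B5->T, B7->S, B6->F; outcomes B1=F, B3=F, B4=S, B5=T, B6=F, B7=S
input #5, p=-4, z=1: events B1->F, B4->E, B3->T, B5->T, B7->E, B8->E, B6->F; outcomes B1=F, B3=T, B4=E, B5=T, B6=F, B7=E, B8=E
pool-wide coverage (10 outcomes): B1=F, B3=T, B3=F, B4=S, B4=E, B5=T, B6=F, B7=S, B7=E, B8=E
size 1 is not enough: best union over all size-1 subsets is 7/10
the canonical winner is {1, 5}: size 2, full 10-outcome coverage, earliest index list among size-2 covers

Answer: 1, 5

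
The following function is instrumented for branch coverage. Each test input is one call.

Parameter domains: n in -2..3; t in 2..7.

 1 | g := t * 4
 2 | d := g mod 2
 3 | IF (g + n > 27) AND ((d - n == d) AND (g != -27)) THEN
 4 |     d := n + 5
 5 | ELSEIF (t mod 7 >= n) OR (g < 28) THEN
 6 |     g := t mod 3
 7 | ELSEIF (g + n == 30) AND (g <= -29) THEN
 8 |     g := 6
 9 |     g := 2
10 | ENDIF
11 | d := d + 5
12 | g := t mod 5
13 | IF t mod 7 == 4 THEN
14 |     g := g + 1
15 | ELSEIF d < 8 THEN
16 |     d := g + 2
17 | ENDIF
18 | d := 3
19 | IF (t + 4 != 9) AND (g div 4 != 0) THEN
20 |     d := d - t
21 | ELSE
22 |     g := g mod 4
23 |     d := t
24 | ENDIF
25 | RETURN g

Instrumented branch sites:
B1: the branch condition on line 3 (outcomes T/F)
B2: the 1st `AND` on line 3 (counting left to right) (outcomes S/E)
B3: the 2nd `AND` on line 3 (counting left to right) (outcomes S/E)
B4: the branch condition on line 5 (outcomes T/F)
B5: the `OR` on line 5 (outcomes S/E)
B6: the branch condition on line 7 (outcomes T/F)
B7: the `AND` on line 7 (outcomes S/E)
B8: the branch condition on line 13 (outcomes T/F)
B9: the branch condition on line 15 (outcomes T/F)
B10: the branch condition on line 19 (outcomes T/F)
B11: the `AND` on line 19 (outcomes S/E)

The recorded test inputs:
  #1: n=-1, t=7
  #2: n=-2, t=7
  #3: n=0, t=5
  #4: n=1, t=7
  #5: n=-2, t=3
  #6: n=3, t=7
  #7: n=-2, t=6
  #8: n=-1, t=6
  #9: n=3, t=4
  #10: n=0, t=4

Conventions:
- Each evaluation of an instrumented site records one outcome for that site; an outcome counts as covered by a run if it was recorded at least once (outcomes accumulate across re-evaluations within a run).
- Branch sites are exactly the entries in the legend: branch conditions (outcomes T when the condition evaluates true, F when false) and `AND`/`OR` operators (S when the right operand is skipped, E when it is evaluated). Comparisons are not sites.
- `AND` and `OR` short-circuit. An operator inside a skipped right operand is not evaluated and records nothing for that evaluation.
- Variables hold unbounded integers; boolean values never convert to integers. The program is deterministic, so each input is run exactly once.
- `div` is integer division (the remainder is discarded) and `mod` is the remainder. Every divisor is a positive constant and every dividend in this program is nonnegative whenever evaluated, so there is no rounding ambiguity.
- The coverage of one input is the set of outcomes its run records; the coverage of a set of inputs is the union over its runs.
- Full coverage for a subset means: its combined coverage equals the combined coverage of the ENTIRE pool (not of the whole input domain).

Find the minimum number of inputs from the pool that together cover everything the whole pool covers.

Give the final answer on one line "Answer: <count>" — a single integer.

#1 (n=-1, t=7) -> B2->S, B1->F, B5->S, B4->T, B8->F, B9->T, B11->E, B10->F; covered: B1=F, B2=S, B4=T, B5=S, B8=F, B9=T, B10=F, B11=E
#2 (n=-2, t=7) -> B2->S, B1->F, B5->S, B4->T, B8->F, B9->T, B11->E, B10->F; covered: B1=F, B2=S, B4=T, B5=S, B8=F, B9=T, B10=F, B11=E
#3 (n=0, t=5) -> B2->S, B1->F, B5->S, B4->T, B8->F, B9->T, B11->S, B10->F; covered: B1=F, B2=S, B4=T, B5=S, B8=F, B9=T, B10=F, B11=S
#4 (n=1, t=7) -> B2->E, B3->S, B1->F, B5->E, B4->F, B7->S, B6->F, B8->F, B9->T, B11->E, B10->F; covered: B1=F, B2=E, B3=S, B4=F, B5=E, B6=F, B7=S, B8=F, B9=T, B10=F, B11=E
#5 (n=-2, t=3) -> B2->S, B1->F, B5->S, B4->T, B8->F, B9->T, B11->E, B10->F; covered: B1=F, B2=S, B4=T, B5=S, B8=F, B9=T, B10=F, B11=E
#6 (n=3, t=7) -> B2->E, B3->S, B1->F, B5->E, B4->F, B7->S, B6->F, B8->F, B9->T, B11->E, B10->F; covered: B1=F, B2=E, B3=S, B4=F, B5=E, B6=F, B7=S, B8=F, B9=T, B10=F, B11=E
#7 (n=-2, t=6) -> B2->S, B1->F, B5->S, B4->T, B8->F, B9->T, B11->E, B10->F; covered: B1=F, B2=S, B4=T, B5=S, B8=F, B9=T, B10=F, B11=E
#8 (n=-1, t=6) -> B2->S, B1->F, B5->S, B4->T, B8->F, B9->T, B11->E, B10->F; covered: B1=F, B2=S, B4=T, B5=S, B8=F, B9=T, B10=F, B11=E
#9 (n=3, t=4) -> B2->S, B1->F, B5->S, B4->T, B8->T, B11->E, B10->T; covered: B1=F, B2=S, B4=T, B5=S, B8=T, B10=T, B11=E
#10 (n=0, t=4) -> B2->S, B1->F, B5->S, B4->T, B8->T, B11->E, B10->T; covered: B1=F, B2=S, B4=T, B5=S, B8=T, B10=T, B11=E
union over all inputs: B1=F, B2=S, B2=E, B3=S, B4=T, B4=F, B5=S, B5=E, B6=F, B7=S, B8=T, B8=F, B9=T, B10=T, B10=F, B11=S, B11=E (17 outcomes)
size 1 is not enough: best union over all size-1 subsets is 11/17
size 2 is not enough: best union over all size-2 subsets is 16/17
at size 3, {3, 4, 9} reaches all 17 outcomes; every lexicographically earlier size-3 subset fails

Answer: 3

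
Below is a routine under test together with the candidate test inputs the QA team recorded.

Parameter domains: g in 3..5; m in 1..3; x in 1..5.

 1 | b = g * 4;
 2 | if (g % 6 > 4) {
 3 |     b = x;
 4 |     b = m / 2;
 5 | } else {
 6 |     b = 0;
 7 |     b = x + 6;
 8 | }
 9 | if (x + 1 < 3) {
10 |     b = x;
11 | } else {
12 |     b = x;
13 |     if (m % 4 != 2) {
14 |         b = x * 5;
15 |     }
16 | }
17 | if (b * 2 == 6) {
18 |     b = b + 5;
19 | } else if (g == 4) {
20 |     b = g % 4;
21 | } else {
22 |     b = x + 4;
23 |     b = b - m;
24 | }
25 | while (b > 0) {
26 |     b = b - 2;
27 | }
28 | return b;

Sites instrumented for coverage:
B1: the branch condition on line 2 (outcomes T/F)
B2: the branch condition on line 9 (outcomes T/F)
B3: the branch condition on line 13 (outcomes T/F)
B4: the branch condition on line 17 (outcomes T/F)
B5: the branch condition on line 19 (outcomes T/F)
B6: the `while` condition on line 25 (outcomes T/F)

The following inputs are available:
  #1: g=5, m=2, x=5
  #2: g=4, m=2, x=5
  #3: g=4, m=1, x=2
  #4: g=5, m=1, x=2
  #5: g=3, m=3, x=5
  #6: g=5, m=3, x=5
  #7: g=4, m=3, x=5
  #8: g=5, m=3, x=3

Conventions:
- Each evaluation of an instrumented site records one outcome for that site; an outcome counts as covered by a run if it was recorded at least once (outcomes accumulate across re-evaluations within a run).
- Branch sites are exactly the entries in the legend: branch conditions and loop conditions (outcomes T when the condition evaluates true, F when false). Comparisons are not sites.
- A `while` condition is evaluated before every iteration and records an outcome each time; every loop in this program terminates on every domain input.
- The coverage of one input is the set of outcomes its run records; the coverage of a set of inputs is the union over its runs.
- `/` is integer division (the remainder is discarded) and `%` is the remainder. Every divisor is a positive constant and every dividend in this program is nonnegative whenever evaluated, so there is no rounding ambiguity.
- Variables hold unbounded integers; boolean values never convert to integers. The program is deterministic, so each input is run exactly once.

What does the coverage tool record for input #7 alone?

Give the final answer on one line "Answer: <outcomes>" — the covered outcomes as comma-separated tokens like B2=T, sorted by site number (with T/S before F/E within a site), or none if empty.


Tracing the run of input #7 (g=4, m=3, x=5):
  B1->F, B2->F, B3->T, B4->F, B5->T, B6->F
as a set, this run covers: B1=F, B2=F, B3=T, B4=F, B5=T, B6=F
Answer: B1=F, B2=F, B3=T, B4=F, B5=T, B6=F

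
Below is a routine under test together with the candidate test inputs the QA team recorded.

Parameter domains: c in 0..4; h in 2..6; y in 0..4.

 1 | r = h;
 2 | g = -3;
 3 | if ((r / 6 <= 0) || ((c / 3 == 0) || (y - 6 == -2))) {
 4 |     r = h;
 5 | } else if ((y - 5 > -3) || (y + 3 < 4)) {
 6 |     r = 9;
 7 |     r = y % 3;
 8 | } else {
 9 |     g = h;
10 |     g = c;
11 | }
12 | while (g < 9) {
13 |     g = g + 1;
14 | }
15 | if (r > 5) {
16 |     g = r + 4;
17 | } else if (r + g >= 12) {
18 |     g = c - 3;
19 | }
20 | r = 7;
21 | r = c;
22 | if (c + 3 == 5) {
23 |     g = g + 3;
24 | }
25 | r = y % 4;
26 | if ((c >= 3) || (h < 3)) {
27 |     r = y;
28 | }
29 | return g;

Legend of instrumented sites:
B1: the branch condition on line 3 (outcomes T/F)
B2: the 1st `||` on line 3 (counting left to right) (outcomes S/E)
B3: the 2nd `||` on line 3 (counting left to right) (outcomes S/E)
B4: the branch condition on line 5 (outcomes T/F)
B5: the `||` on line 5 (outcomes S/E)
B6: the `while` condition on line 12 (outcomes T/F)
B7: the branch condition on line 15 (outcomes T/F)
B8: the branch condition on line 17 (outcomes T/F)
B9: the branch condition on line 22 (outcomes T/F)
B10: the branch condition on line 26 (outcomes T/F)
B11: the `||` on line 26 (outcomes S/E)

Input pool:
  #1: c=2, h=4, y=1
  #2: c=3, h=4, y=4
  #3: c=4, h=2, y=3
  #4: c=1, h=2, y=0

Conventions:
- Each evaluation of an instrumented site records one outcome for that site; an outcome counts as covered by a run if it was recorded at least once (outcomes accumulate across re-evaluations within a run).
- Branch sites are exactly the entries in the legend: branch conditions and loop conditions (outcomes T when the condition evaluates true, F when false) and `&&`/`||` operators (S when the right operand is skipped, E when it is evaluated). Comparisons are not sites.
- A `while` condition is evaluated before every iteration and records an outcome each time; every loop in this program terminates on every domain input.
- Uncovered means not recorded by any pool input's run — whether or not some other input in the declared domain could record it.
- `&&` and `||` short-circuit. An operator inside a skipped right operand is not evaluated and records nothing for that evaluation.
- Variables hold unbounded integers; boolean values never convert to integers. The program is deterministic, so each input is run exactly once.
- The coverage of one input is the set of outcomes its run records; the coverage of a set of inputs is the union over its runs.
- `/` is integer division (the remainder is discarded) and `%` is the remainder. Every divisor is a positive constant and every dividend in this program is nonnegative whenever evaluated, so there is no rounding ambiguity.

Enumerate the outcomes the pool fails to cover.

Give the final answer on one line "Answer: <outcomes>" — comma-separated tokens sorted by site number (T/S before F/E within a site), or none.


run #1 (c=2, h=4, y=1) runs B2->S, B1->T, B6->T, B6->T, B6->T, B6->T, B6->T, B6->T, B6->T, B6->T, B6->T, B6->T, B6->T, B6->T, ...; records B1=T, B2=S, B6=T, B6=F, B7=F, B8=T, B9=T, B10=F, B11=E
run #2 (c=3, h=4, y=4) runs B2->S, B1->T, B6->T, B6->T, B6->T, B6->T, B6->T, B6->T, B6->T, B6->T, B6->T, B6->T, B6->T, B6->T, ...; records B1=T, B2=S, B6=T, B6=F, B7=F, B8=T, B9=F, B10=T, B11=S
run #3 (c=4, h=2, y=3) runs B2->S, B1->T, B6->T, B6->T, B6->T, B6->T, B6->T, B6->T, B6->T, B6->T, B6->T, B6->T, B6->T, B6->T, ...; records B1=T, B2=S, B6=T, B6=F, B7=F, B8=F, B9=F, B10=T, B11=S
run #4 (c=1, h=2, y=0) runs B2->S, B1->T, B6->T, B6->T, B6->T, B6->T, B6->T, B6->T, B6->T, B6->T, B6->T, B6->T, B6->T, B6->T, ...; records B1=T, B2=S, B6=T, B6=F, B7=F, B8=F, B9=F, B10=T, B11=E
union over the pool: B1=T, B2=S, B6=T, B6=F, B7=F, B8=T, B8=F, B9=T, B9=F, B10=T, B10=F, B11=S, B11=E
uncovered (9 of 22): B1=F, B2=E, B3=S, B3=E, B4=T, B4=F, B5=S, B5=E, B7=T
Answer: B1=F, B2=E, B3=S, B3=E, B4=T, B4=F, B5=S, B5=E, B7=T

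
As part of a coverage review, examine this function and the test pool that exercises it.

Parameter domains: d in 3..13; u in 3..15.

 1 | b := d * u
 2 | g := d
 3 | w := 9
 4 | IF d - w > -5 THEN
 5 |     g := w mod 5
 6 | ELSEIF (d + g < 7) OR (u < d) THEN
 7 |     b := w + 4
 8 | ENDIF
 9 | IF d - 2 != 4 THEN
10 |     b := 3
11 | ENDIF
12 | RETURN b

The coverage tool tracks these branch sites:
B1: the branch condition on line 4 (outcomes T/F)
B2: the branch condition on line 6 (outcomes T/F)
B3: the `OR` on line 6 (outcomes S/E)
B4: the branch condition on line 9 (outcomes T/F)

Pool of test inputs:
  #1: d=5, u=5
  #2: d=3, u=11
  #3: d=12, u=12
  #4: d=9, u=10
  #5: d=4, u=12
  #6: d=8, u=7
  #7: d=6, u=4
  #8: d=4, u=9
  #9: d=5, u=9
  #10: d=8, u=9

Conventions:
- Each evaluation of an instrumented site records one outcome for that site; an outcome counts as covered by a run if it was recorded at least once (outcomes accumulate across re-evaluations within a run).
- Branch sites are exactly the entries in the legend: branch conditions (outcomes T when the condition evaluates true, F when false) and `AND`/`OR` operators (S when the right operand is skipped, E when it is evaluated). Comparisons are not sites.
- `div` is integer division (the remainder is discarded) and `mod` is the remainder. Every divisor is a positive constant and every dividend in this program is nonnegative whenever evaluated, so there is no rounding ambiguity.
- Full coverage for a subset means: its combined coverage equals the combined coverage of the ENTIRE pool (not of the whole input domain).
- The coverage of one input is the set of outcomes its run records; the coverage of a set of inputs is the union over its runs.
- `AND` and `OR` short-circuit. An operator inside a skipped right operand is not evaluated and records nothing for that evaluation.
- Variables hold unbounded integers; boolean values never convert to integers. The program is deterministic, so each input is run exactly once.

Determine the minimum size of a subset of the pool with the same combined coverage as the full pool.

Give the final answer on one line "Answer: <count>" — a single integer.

input #1, d=5, u=5: events B1->T, B4->T; outcomes B1=T, B4=T
input #2, d=3, u=11: events B1->F, B3->S, B2->T, B4->T; outcomes B1=F, B2=T, B3=S, B4=T
input #3, d=12, u=12: events B1->T, B4->T; outcomes B1=T, B4=T
input #4, d=9, u=10: events B1->T, B4->T; outcomes B1=T, B4=T
input #5, d=4, u=12: events B1->F, B3->E, B2->F, B4->T; outcomes B1=F, B2=F, B3=E, B4=T
input #6, d=8, u=7: events B1->T, B4->T; outcomes B1=T, B4=T
input #7, d=6, u=4: events B1->T, B4->F; outcomes B1=T, B4=F
input #8, d=4, u=9: events B1->F, B3->E, B2->F, B4->T; outcomes B1=F, B2=F, B3=E, B4=T
input #9, d=5, u=9: events B1->T, B4->T; outcomes B1=T, B4=T
input #10, d=8, u=9: events B1->T, B4->T; outcomes B1=T, B4=T
pool-wide coverage (8 outcomes): B1=T, B1=F, B2=T, B2=F, B3=S, B3=E, B4=T, B4=F
size 1 is not enough: best union over all size-1 subsets is 4/8
size 2 is not enough: best union over all size-2 subsets is 6/8
inputs {2, 5, 7} (size 3) cover everything; no size-3 subset with a lexicographically smaller index list covers all 8

Answer: 3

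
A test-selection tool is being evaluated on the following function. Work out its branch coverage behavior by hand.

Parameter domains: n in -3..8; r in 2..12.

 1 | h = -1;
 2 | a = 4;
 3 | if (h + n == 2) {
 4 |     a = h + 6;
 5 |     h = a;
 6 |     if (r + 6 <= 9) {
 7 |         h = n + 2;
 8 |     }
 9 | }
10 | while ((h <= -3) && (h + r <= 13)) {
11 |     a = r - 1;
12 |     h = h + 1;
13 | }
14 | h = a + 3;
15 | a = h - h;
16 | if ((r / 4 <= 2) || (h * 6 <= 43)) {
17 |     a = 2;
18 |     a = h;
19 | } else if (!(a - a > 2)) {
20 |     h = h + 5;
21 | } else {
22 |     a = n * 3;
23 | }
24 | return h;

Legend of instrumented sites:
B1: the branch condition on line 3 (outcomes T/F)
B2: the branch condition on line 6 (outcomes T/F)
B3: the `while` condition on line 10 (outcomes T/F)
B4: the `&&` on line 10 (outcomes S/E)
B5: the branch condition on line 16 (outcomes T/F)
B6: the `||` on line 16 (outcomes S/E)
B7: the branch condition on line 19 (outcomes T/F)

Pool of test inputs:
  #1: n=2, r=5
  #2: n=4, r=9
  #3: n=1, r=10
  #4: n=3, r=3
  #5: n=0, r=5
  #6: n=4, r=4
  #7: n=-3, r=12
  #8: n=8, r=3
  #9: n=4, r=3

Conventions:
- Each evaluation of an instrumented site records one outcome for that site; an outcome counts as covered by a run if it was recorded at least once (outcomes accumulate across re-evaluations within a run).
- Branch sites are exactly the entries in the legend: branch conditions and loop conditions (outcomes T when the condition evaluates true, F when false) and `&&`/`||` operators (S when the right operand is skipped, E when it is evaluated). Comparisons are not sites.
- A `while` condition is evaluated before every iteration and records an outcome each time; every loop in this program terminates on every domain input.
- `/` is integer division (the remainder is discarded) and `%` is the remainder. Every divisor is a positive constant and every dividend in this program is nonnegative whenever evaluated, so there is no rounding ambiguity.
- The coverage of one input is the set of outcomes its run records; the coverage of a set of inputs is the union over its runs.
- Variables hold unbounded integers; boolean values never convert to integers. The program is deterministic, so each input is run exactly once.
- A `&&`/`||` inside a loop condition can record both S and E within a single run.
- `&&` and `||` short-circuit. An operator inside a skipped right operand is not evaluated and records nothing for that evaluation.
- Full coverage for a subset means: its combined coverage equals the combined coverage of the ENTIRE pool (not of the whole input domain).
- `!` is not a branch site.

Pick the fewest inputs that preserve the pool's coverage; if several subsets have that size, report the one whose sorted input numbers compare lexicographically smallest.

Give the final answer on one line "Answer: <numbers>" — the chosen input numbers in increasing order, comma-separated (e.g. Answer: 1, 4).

#1 (n=2, r=5) -> covered: B1=F, B3=F, B4=S, B5=T, B6=S
#2 (n=4, r=9) -> covered: B1=F, B3=F, B4=S, B5=T, B6=S
#3 (n=1, r=10) -> covered: B1=F, B3=F, B4=S, B5=T, B6=S
#4 (n=3, r=3) -> covered: B1=T, B2=T, B3=F, B4=S, B5=T, B6=S
#5 (n=0, r=5) -> covered: B1=F, B3=F, B4=S, B5=T, B6=S
#6 (n=4, r=4) -> covered: B1=F, B3=F, B4=S, B5=T, B6=S
#7 (n=-3, r=12) -> covered: B1=F, B3=F, B4=S, B5=T, B6=E
#8 (n=8, r=3) -> covered: B1=F, B3=F, B4=S, B5=T, B6=S
#9 (n=4, r=3) -> covered: B1=F, B3=F, B4=S, B5=T, B6=S
pool-wide coverage (8 outcomes): B1=T, B1=F, B2=T, B3=F, B4=S, B5=T, B6=S, B6=E
every size-1 subset falls short of the 8 outcomes (best: 6/8)
inputs {4, 7} (size 2) cover everything; no size-2 subset with a lexicographically smaller index list covers all 8

Answer: 4, 7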